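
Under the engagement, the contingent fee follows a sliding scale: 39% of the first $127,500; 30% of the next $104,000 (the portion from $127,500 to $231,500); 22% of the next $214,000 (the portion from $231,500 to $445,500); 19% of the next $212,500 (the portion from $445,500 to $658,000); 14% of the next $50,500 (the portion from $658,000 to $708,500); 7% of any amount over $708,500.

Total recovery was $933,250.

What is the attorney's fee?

First $127,500 at 39% = $49,725.00
Next $104,000 at 30% = $31,200.00
Next $214,000 at 22% = $47,080.00
Next $212,500 at 19% = $40,375.00
Next $50,500 at 14% = $7,070.00
Remaining $224,750 at 7% = $15,732.50
Fee: $49,725.00 + $31,200.00 + $47,080.00 + $40,375.00 + $7,070.00 + $15,732.50 = $191,182.50

$191,182.50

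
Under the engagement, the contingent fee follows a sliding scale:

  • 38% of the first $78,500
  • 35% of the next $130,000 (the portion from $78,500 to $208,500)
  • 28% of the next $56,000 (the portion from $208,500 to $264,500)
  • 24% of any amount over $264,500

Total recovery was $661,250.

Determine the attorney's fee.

$186,230.00

First $78,500 at 38% = $29,830.00
Next $130,000 at 35% = $45,500.00
Next $56,000 at 28% = $15,680.00
Remaining $396,750 at 24% = $95,220.00
Fee: $29,830.00 + $45,500.00 + $15,680.00 + $95,220.00 = $186,230.00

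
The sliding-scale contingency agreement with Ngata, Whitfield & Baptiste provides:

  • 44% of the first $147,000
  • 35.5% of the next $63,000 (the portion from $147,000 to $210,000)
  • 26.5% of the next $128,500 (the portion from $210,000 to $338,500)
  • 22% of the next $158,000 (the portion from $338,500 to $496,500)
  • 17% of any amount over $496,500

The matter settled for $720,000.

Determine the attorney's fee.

$193,852.50

First $147,000 at 44% = $64,680.00
Next $63,000 at 35.5% = $22,365.00
Next $128,500 at 26.5% = $34,052.50
Next $158,000 at 22% = $34,760.00
Remaining $223,500 at 17% = $37,995.00
Fee: $64,680.00 + $22,365.00 + $34,052.50 + $34,760.00 + $37,995.00 = $193,852.50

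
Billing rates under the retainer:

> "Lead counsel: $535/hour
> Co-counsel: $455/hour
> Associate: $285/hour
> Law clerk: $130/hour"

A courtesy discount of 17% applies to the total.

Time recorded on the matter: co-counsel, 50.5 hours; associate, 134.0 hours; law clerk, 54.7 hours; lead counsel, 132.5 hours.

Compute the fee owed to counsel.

Lead counsel: 132.5 × $535 = $70,887.50
Co-counsel: 50.5 × $455 = $22,977.50
Associate: 134.0 × $285 = $38,190.00
Law clerk: 54.7 × $130 = $7,111.00
Subtotal: $139,166.00
Less 17% discount: −$23,658.22
Total: $139,166.00 − $23,658.22 = $115,507.78

$115,507.78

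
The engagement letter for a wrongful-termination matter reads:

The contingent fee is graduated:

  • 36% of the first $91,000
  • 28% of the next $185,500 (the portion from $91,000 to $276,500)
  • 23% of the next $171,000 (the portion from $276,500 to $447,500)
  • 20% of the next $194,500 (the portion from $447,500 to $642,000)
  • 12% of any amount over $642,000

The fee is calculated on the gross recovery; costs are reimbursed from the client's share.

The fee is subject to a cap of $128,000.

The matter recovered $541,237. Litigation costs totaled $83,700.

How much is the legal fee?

Fee base is the gross recovery, $541,237; costs are reimbursed separately.
First $91,000 at 36% = $32,760.00
Next $185,500 at 28% = $51,940.00
Next $171,000 at 23% = $39,330.00
Remaining $93,737 at 20% = $18,747.40
Fee: $32,760.00 + $51,940.00 + $39,330.00 + $18,747.40 = $142,777.40
$142,777.40 exceeds the $128,000 cap, so the fee is capped at $128,000.00.

$128,000.00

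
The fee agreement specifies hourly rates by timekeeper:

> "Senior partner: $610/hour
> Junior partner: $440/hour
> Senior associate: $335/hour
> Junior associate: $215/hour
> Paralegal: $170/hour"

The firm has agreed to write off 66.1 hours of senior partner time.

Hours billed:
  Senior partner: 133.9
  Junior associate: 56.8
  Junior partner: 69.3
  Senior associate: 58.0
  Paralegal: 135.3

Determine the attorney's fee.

$126,493.00

Senior partner: 133.9 × $610 = $81,679.00
Junior partner: 69.3 × $440 = $30,492.00
Senior associate: 58.0 × $335 = $19,430.00
Junior associate: 56.8 × $215 = $12,212.00
Paralegal: 135.3 × $170 = $23,001.00
Subtotal: $166,814.00
Write-off: 66.1 × $610 = $40,321.00
Total: $166,814.00 − $40,321.00 = $126,493.00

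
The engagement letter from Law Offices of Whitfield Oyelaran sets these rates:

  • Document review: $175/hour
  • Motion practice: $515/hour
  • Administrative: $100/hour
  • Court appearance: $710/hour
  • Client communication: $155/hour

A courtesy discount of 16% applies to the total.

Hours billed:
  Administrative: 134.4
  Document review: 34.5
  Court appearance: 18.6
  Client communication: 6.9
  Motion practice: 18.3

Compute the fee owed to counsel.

Document review: 34.5 × $175 = $6,037.50
Motion practice: 18.3 × $515 = $9,424.50
Administrative: 134.4 × $100 = $13,440.00
Court appearance: 18.6 × $710 = $13,206.00
Client communication: 6.9 × $155 = $1,069.50
Subtotal: $43,177.50
Less 16% discount: −$6,908.40
Total: $43,177.50 − $6,908.40 = $36,269.10

$36,269.10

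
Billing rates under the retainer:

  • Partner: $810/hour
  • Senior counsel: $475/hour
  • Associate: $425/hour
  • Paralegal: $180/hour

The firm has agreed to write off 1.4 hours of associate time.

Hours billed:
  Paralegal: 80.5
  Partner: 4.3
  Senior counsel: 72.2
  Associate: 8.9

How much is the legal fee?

$55,455.50

Partner: 4.3 × $810 = $3,483.00
Senior counsel: 72.2 × $475 = $34,295.00
Associate: 8.9 × $425 = $3,782.50
Paralegal: 80.5 × $180 = $14,490.00
Subtotal: $56,050.50
Write-off: 1.4 × $425 = $595.00
Total: $56,050.50 − $595.00 = $55,455.50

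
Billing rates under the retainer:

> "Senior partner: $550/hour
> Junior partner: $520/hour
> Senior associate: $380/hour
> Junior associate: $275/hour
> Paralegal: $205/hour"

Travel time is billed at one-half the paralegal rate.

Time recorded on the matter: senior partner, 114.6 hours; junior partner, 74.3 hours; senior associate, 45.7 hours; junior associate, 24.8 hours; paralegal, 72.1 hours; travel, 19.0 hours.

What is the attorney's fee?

Senior partner: 114.6 × $550 = $63,030.00
Junior partner: 74.3 × $520 = $38,636.00
Senior associate: 45.7 × $380 = $17,366.00
Junior associate: 24.8 × $275 = $6,820.00
Paralegal: 72.1 × $205 = $14,780.50
Subtotal: $63,030.00 + $38,636.00 + $17,366.00 + $6,820.00 + $14,780.50 = $140,632.50
Travel: 19.0 × ($205 ÷ 2) = 19.0 × $102.50 = $1,947.50
Total: $140,632.50 + $1,947.50 = $142,580.00

$142,580.00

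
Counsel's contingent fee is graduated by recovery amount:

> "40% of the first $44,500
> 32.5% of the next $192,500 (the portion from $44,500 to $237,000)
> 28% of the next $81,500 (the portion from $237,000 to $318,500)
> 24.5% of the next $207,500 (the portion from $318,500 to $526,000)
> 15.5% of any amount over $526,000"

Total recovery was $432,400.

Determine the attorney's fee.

$131,088.00

First $44,500 at 40% = $17,800.00
Next $192,500 at 32.5% = $62,562.50
Next $81,500 at 28% = $22,820.00
Remaining $113,900 at 24.5% = $27,905.50
Fee: $17,800.00 + $62,562.50 + $22,820.00 + $27,905.50 = $131,088.00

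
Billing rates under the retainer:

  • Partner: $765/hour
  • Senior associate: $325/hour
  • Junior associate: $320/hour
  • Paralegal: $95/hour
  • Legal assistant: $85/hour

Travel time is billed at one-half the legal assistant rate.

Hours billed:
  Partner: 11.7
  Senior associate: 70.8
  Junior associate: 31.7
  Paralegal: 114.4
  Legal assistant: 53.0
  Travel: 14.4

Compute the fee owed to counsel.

Partner: 11.7 × $765 = $8,950.50
Senior associate: 70.8 × $325 = $23,010.00
Junior associate: 31.7 × $320 = $10,144.00
Paralegal: 114.4 × $95 = $10,868.00
Legal assistant: 53.0 × $85 = $4,505.00
Subtotal: $8,950.50 + $23,010.00 + $10,144.00 + $10,868.00 + $4,505.00 = $57,477.50
Travel: 14.4 × ($85 ÷ 2) = 14.4 × $42.50 = $612.00
Total: $57,477.50 + $612.00 = $58,089.50

$58,089.50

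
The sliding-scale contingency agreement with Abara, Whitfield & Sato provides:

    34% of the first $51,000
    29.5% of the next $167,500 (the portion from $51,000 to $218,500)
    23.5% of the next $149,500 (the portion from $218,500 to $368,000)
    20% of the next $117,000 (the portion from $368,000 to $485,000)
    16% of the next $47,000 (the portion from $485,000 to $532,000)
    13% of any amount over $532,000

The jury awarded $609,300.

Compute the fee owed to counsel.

$142,854.00

First $51,000 at 34% = $17,340.00
Next $167,500 at 29.5% = $49,412.50
Next $149,500 at 23.5% = $35,132.50
Next $117,000 at 20% = $23,400.00
Next $47,000 at 16% = $7,520.00
Remaining $77,300 at 13% = $10,049.00
Fee: $17,340.00 + $49,412.50 + $35,132.50 + $23,400.00 + $7,520.00 + $10,049.00 = $142,854.00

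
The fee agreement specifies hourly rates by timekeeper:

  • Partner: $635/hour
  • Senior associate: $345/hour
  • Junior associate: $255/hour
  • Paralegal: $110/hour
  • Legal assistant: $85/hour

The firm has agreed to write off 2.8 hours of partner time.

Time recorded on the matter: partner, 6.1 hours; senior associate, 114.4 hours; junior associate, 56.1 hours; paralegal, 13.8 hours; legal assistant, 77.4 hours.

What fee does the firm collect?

$63,966.00

Partner: 6.1 × $635 = $3,873.50
Senior associate: 114.4 × $345 = $39,468.00
Junior associate: 56.1 × $255 = $14,305.50
Paralegal: 13.8 × $110 = $1,518.00
Legal assistant: 77.4 × $85 = $6,579.00
Subtotal: $65,744.00
Write-off: 2.8 × $635 = $1,778.00
Total: $65,744.00 − $1,778.00 = $63,966.00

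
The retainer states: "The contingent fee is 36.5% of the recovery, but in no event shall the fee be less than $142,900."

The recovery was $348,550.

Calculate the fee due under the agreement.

$142,900.00

36.5% of $348,550 = $127,220.75
That is below the $142,900 minimum, so the minimum applies.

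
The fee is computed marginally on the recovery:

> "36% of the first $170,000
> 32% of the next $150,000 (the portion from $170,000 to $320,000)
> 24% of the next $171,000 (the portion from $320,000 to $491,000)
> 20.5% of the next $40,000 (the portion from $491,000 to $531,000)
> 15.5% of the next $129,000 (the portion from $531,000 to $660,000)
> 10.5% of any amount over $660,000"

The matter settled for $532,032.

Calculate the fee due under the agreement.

$158,599.96

First $170,000 at 36% = $61,200.00
Next $150,000 at 32% = $48,000.00
Next $171,000 at 24% = $41,040.00
Next $40,000 at 20.5% = $8,200.00
Remaining $1,032 at 15.5% = $159.96
Fee: $61,200.00 + $48,000.00 + $41,040.00 + $8,200.00 + $159.96 = $158,599.96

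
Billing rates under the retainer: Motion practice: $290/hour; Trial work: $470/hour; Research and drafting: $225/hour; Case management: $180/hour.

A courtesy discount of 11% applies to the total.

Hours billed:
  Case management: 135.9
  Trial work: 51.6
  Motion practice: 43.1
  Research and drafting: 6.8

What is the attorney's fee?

$55,841.27

Motion practice: 43.1 × $290 = $12,499.00
Trial work: 51.6 × $470 = $24,252.00
Research and drafting: 6.8 × $225 = $1,530.00
Case management: 135.9 × $180 = $24,462.00
Subtotal: $62,743.00
Less 11% discount: −$6,901.73
Total: $62,743.00 − $6,901.73 = $55,841.27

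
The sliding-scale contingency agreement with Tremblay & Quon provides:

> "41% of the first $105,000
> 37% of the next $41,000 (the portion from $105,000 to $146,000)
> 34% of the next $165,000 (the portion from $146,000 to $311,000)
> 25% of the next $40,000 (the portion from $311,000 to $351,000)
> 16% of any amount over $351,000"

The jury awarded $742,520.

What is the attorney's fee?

First $105,000 at 41% = $43,050.00
Next $41,000 at 37% = $15,170.00
Next $165,000 at 34% = $56,100.00
Next $40,000 at 25% = $10,000.00
Remaining $391,520 at 16% = $62,643.20
Fee: $43,050.00 + $15,170.00 + $56,100.00 + $10,000.00 + $62,643.20 = $186,963.20

$186,963.20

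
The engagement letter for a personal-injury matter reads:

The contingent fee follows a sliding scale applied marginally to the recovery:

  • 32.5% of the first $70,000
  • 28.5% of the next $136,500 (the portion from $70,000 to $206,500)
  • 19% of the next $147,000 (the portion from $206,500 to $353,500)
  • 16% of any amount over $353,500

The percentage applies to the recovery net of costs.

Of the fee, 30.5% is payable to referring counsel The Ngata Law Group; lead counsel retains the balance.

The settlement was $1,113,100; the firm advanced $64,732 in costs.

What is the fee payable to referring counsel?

Fee base (net of costs): $1,113,100 − $64,732 = $1,048,368
First $70,000 at 32.5% = $22,750.00
Next $136,500 at 28.5% = $38,902.50
Next $147,000 at 19% = $27,930.00
Remaining $694,868 at 16% = $111,178.88
Fee: $22,750.00 + $38,902.50 + $27,930.00 + $111,178.88 = $200,761.38
Referral share: 30.5% of $200,761.38 = $61,232.22; lead counsel retains $200,761.38 − $61,232.22 = $139,529.16.

$61,232.22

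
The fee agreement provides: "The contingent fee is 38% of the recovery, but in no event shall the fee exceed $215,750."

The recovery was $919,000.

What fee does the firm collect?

38% of $919,000 = $349,220.00
That exceeds the $215,750 cap, so the fee is capped at $215,750.

$215,750.00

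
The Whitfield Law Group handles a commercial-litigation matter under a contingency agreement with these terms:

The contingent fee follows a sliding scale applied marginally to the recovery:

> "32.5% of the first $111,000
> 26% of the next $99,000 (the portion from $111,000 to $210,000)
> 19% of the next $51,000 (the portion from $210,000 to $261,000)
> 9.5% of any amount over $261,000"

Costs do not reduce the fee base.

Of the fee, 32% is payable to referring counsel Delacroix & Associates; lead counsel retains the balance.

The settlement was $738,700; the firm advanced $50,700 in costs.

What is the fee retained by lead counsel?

$79,482.82

Fee base is the gross recovery, $738,700; costs are reimbursed separately.
First $111,000 at 32.5% = $36,075.00
Next $99,000 at 26% = $25,740.00
Next $51,000 at 19% = $9,690.00
Remaining $477,700 at 9.5% = $45,381.50
Fee: $36,075.00 + $25,740.00 + $9,690.00 + $45,381.50 = $116,886.50
Referral share: 32% of $116,886.50 = $37,403.68; lead counsel retains $116,886.50 − $37,403.68 = $79,482.82.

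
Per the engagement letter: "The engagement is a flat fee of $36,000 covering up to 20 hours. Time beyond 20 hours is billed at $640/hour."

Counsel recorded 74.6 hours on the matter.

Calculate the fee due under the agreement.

$70,944.00

Flat fee: $36,000.00
Excess hours: 74.6 − 20 = 54.6
Overrun: 54.6 × $640 = $34,944.00
Total: $36,000.00 + $34,944.00 = $70,944.00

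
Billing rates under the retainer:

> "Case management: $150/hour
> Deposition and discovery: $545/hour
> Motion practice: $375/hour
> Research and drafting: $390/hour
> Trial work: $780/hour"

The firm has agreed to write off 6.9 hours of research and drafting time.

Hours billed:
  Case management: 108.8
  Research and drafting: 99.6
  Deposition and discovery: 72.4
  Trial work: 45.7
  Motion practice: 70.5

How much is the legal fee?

$154,014.50

Case management: 108.8 × $150 = $16,320.00
Deposition and discovery: 72.4 × $545 = $39,458.00
Motion practice: 70.5 × $375 = $26,437.50
Research and drafting: 99.6 × $390 = $38,844.00
Trial work: 45.7 × $780 = $35,646.00
Subtotal: $156,705.50
Write-off: 6.9 × $390 = $2,691.00
Total: $156,705.50 − $2,691.00 = $154,014.50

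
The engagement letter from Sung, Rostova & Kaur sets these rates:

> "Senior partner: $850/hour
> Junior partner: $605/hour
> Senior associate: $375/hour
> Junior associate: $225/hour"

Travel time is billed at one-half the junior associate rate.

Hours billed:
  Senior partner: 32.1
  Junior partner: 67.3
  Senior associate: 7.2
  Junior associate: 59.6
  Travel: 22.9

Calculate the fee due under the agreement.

$86,687.75

Senior partner: 32.1 × $850 = $27,285.00
Junior partner: 67.3 × $605 = $40,716.50
Senior associate: 7.2 × $375 = $2,700.00
Junior associate: 59.6 × $225 = $13,410.00
Subtotal: $27,285.00 + $40,716.50 + $2,700.00 + $13,410.00 = $84,111.50
Travel: 22.9 × ($225 ÷ 2) = 22.9 × $112.50 = $2,576.25
Total: $84,111.50 + $2,576.25 = $86,687.75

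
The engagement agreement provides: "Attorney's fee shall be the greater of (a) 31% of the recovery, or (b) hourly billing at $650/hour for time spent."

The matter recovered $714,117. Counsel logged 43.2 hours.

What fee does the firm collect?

(a) 31% of $714,117 = $221,376.27
(b) 43.2 × $650 = $28,080.00
The greater is (a): $221,376.27.

$221,376.27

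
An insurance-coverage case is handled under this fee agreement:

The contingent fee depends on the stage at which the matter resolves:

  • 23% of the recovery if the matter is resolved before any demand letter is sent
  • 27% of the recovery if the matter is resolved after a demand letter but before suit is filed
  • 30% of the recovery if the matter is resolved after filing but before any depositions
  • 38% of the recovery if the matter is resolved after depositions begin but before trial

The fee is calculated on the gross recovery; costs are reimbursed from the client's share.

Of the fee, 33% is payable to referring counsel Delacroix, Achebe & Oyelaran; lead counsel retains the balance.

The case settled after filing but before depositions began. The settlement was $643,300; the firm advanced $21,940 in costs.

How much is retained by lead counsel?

Fee base is the gross recovery, $643,300; costs are reimbursed separately.
The matter settled after filing but before depositions began, so the 30% rate applies.
$643,300 × 30% = $192,990.00
Referral share: 33% of $192,990.00 = $63,686.70; lead counsel retains $192,990.00 − $63,686.70 = $129,303.30.

$129,303.30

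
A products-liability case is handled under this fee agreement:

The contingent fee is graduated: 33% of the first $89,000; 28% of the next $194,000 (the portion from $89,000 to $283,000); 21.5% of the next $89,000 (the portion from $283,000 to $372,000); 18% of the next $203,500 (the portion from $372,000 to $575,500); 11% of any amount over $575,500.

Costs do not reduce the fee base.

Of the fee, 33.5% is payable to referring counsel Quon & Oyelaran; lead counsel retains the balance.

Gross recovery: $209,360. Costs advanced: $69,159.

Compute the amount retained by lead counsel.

Fee base is the gross recovery, $209,360; costs are reimbursed separately.
First $89,000 at 33% = $29,370.00
Remaining $120,360 at 28% = $33,700.80
Fee: $29,370.00 + $33,700.80 = $63,070.80
Referral share: 33.5% of $63,070.80 = $21,128.72; lead counsel retains $63,070.80 − $21,128.72 = $41,942.08.

$41,942.08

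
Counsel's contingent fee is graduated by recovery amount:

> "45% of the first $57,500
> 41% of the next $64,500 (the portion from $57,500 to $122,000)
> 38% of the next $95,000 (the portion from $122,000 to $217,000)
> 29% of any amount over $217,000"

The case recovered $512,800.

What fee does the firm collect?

First $57,500 at 45% = $25,875.00
Next $64,500 at 41% = $26,445.00
Next $95,000 at 38% = $36,100.00
Remaining $295,800 at 29% = $85,782.00
Fee: $25,875.00 + $26,445.00 + $36,100.00 + $85,782.00 = $174,202.00

$174,202.00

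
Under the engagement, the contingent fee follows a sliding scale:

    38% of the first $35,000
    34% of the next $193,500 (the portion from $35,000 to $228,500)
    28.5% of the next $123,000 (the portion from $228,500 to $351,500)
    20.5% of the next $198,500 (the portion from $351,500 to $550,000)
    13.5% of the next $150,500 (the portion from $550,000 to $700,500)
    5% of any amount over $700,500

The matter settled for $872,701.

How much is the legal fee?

First $35,000 at 38% = $13,300.00
Next $193,500 at 34% = $65,790.00
Next $123,000 at 28.5% = $35,055.00
Next $198,500 at 20.5% = $40,692.50
Next $150,500 at 13.5% = $20,317.50
Remaining $172,201 at 5% = $8,610.05
Fee: $13,300.00 + $65,790.00 + $35,055.00 + $40,692.50 + $20,317.50 + $8,610.05 = $183,765.05

$183,765.05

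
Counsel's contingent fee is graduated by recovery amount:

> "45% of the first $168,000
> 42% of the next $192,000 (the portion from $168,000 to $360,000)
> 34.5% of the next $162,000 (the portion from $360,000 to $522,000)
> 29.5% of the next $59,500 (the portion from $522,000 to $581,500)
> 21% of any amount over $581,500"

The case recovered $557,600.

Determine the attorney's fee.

$222,632.00

First $168,000 at 45% = $75,600.00
Next $192,000 at 42% = $80,640.00
Next $162,000 at 34.5% = $55,890.00
Remaining $35,600 at 29.5% = $10,502.00
Fee: $75,600.00 + $80,640.00 + $55,890.00 + $10,502.00 = $222,632.00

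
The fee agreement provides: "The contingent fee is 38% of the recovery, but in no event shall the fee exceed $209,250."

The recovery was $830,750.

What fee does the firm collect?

$209,250.00

38% of $830,750 = $315,685.00
That exceeds the $209,250 cap, so the fee is capped at $209,250.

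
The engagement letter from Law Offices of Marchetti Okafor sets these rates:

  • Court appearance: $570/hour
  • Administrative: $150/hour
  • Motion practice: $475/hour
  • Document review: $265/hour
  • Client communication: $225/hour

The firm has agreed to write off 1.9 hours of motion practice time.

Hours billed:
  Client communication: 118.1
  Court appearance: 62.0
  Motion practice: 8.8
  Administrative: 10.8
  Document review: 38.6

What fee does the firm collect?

Court appearance: 62.0 × $570 = $35,340.00
Administrative: 10.8 × $150 = $1,620.00
Motion practice: 8.8 × $475 = $4,180.00
Document review: 38.6 × $265 = $10,229.00
Client communication: 118.1 × $225 = $26,572.50
Subtotal: $77,941.50
Write-off: 1.9 × $475 = $902.50
Total: $77,941.50 − $902.50 = $77,039.00

$77,039.00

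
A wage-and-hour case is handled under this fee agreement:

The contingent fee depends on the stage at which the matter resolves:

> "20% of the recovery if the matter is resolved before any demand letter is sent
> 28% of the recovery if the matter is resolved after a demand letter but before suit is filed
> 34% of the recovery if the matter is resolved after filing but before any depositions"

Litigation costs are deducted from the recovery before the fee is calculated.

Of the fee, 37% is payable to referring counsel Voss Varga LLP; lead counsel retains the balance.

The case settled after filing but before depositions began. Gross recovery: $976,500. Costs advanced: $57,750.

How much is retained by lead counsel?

Fee base (net of costs): $976,500 − $57,750 = $918,750
The matter settled after filing but before depositions began, so the 34% rate applies.
$918,750 × 34% = $312,375.00
Referral share: 37% of $312,375.00 = $115,578.75; lead counsel retains $312,375.00 − $115,578.75 = $196,796.25.

$196,796.25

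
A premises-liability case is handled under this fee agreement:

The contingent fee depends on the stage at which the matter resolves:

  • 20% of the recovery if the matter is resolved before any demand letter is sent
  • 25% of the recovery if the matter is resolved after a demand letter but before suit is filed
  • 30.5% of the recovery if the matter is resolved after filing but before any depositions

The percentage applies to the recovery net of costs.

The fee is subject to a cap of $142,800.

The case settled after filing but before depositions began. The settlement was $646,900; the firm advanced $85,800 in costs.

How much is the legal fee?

Fee base (net of costs): $646,900 − $85,800 = $561,100
The matter settled after filing but before depositions began, so the 30.5% rate applies.
$561,100 × 30.5% = $171,135.50
$171,135.50 exceeds the $142,800 cap, so the fee is capped at $142,800.00.

$142,800.00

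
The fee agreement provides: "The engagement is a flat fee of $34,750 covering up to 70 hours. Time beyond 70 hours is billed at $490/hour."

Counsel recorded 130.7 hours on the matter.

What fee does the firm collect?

Flat fee: $34,750.00
Excess hours: 130.7 − 70 = 60.7
Overrun: 60.7 × $490 = $29,743.00
Total: $34,750.00 + $29,743.00 = $64,493.00

$64,493.00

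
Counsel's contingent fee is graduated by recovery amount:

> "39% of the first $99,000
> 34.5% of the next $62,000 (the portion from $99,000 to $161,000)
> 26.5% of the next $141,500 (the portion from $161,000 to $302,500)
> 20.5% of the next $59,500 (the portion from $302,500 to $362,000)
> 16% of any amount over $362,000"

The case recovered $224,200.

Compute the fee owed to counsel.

$76,748.00

First $99,000 at 39% = $38,610.00
Next $62,000 at 34.5% = $21,390.00
Remaining $63,200 at 26.5% = $16,748.00
Fee: $38,610.00 + $21,390.00 + $16,748.00 = $76,748.00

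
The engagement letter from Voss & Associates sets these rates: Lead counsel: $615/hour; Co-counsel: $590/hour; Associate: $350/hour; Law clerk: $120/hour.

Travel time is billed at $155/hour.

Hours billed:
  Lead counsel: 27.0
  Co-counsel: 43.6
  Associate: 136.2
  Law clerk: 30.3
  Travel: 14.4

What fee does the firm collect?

Lead counsel: 27.0 × $615 = $16,605.00
Co-counsel: 43.6 × $590 = $25,724.00
Associate: 136.2 × $350 = $47,670.00
Law clerk: 30.3 × $120 = $3,636.00
Subtotal: $16,605.00 + $25,724.00 + $47,670.00 + $3,636.00 = $93,635.00
Travel: 14.4 × $155 = $2,232.00
Total: $93,635.00 + $2,232.00 = $95,867.00

$95,867.00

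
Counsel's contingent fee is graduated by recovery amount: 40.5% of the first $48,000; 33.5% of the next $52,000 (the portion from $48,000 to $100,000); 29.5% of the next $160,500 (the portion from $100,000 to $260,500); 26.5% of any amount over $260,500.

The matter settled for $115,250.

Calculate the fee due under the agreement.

$41,358.75

First $48,000 at 40.5% = $19,440.00
Next $52,000 at 33.5% = $17,420.00
Remaining $15,250 at 29.5% = $4,498.75
Fee: $19,440.00 + $17,420.00 + $4,498.75 = $41,358.75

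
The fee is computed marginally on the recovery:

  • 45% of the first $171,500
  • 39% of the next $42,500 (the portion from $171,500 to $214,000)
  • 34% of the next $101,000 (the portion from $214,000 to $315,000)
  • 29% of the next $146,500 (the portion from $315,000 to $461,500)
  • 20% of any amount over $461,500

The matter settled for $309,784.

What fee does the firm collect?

First $171,500 at 45% = $77,175.00
Next $42,500 at 39% = $16,575.00
Remaining $95,784 at 34% = $32,566.56
Fee: $77,175.00 + $16,575.00 + $32,566.56 = $126,316.56

$126,316.56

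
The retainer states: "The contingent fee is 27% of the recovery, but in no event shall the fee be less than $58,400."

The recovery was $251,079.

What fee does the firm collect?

$67,791.33

27% of $251,079 = $67,791.33
That exceeds the $58,400 minimum.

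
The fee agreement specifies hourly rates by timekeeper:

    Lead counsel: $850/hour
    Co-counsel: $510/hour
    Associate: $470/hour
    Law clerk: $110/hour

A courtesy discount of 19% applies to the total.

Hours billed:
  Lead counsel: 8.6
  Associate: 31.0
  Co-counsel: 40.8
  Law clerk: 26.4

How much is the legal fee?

Lead counsel: 8.6 × $850 = $7,310.00
Co-counsel: 40.8 × $510 = $20,808.00
Associate: 31.0 × $470 = $14,570.00
Law clerk: 26.4 × $110 = $2,904.00
Subtotal: $45,592.00
Less 19% discount: −$8,662.48
Total: $45,592.00 − $8,662.48 = $36,929.52

$36,929.52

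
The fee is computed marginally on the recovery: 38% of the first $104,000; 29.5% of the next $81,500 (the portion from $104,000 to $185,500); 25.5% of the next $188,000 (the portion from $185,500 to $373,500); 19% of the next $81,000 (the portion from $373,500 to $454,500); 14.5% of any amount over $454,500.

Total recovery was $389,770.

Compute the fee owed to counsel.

$114,593.80

First $104,000 at 38% = $39,520.00
Next $81,500 at 29.5% = $24,042.50
Next $188,000 at 25.5% = $47,940.00
Remaining $16,270 at 19% = $3,091.30
Fee: $39,520.00 + $24,042.50 + $47,940.00 + $3,091.30 = $114,593.80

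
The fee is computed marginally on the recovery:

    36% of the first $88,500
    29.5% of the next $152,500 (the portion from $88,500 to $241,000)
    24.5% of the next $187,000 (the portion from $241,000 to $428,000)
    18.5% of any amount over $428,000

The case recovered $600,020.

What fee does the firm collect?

$154,486.20

First $88,500 at 36% = $31,860.00
Next $152,500 at 29.5% = $44,987.50
Next $187,000 at 24.5% = $45,815.00
Remaining $172,020 at 18.5% = $31,823.70
Fee: $31,860.00 + $44,987.50 + $45,815.00 + $31,823.70 = $154,486.20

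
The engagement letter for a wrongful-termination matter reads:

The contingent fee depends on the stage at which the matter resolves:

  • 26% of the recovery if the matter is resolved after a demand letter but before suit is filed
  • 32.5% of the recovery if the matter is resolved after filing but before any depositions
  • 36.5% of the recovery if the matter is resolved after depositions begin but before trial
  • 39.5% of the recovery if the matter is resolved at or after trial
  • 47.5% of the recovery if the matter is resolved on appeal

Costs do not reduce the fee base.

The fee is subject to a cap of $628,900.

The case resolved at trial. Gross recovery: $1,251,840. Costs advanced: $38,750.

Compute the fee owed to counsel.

$494,476.80

Fee base is the gross recovery, $1,251,840; costs are reimbursed separately.
The matter resolved at trial, so the 39.5% rate applies.
$1,251,840 × 39.5% = $494,476.80
$494,476.80 is under the $628,900 cap.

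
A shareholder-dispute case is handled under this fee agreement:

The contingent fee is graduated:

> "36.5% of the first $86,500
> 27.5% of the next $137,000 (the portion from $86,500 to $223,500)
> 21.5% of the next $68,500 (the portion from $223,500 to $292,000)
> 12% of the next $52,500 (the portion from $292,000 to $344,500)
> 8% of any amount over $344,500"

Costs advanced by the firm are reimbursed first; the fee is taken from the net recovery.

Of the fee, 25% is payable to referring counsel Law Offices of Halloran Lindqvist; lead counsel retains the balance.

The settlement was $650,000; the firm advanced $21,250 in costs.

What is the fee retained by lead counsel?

$84,761.25

Fee base (net of costs): $650,000 − $21,250 = $628,750
First $86,500 at 36.5% = $31,572.50
Next $137,000 at 27.5% = $37,675.00
Next $68,500 at 21.5% = $14,727.50
Next $52,500 at 12% = $6,300.00
Remaining $284,250 at 8% = $22,740.00
Fee: $31,572.50 + $37,675.00 + $14,727.50 + $6,300.00 + $22,740.00 = $113,015.00
Referral share: 25% of $113,015.00 = $28,253.75; lead counsel retains $113,015.00 − $28,253.75 = $84,761.25.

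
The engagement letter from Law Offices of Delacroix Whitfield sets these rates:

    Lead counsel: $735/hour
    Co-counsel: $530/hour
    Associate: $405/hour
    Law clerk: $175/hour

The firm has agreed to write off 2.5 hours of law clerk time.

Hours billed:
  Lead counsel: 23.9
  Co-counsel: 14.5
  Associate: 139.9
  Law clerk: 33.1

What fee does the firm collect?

$87,266.00

Lead counsel: 23.9 × $735 = $17,566.50
Co-counsel: 14.5 × $530 = $7,685.00
Associate: 139.9 × $405 = $56,659.50
Law clerk: 33.1 × $175 = $5,792.50
Subtotal: $87,703.50
Write-off: 2.5 × $175 = $437.50
Total: $87,703.50 − $437.50 = $87,266.00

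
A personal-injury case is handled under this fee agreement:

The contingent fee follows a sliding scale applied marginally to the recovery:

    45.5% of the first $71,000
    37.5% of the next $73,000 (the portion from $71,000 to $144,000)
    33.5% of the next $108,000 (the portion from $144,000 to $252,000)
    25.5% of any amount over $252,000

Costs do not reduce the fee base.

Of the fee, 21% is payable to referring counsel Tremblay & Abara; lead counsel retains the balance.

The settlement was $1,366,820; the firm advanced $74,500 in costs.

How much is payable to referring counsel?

Fee base is the gross recovery, $1,366,820; costs are reimbursed separately.
First $71,000 at 45.5% = $32,305.00
Next $73,000 at 37.5% = $27,375.00
Next $108,000 at 33.5% = $36,180.00
Remaining $1,114,820 at 25.5% = $284,279.10
Fee: $32,305.00 + $27,375.00 + $36,180.00 + $284,279.10 = $380,139.10
Referral share: 21% of $380,139.10 = $79,829.21; lead counsel retains $380,139.10 − $79,829.21 = $300,309.89.

$79,829.21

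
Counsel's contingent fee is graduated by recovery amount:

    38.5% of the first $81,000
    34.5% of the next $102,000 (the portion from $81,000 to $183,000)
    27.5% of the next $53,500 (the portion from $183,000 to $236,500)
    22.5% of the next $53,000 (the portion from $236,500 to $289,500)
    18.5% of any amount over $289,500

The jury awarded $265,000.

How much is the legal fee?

First $81,000 at 38.5% = $31,185.00
Next $102,000 at 34.5% = $35,190.00
Next $53,500 at 27.5% = $14,712.50
Remaining $28,500 at 22.5% = $6,412.50
Fee: $31,185.00 + $35,190.00 + $14,712.50 + $6,412.50 = $87,500.00

$87,500.00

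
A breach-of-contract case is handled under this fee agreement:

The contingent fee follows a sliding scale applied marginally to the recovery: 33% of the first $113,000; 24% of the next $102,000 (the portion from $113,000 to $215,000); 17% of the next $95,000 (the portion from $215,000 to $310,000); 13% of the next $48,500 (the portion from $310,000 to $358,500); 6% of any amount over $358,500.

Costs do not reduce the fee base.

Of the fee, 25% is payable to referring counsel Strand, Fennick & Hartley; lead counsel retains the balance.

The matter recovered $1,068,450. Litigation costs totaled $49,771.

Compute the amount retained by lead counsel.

Fee base is the gross recovery, $1,068,450; costs are reimbursed separately.
First $113,000 at 33% = $37,290.00
Next $102,000 at 24% = $24,480.00
Next $95,000 at 17% = $16,150.00
Next $48,500 at 13% = $6,305.00
Remaining $709,950 at 6% = $42,597.00
Fee: $37,290.00 + $24,480.00 + $16,150.00 + $6,305.00 + $42,597.00 = $126,822.00
Referral share: 25% of $126,822.00 = $31,705.50; lead counsel retains $126,822.00 − $31,705.50 = $95,116.50.

$95,116.50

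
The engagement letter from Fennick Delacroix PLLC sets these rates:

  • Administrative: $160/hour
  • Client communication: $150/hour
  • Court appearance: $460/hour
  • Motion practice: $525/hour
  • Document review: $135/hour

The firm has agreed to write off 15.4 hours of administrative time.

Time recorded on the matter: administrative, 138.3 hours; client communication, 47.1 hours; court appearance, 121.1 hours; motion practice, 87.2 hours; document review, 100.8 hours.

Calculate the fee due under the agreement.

$141,823.00

Administrative: 138.3 × $160 = $22,128.00
Client communication: 47.1 × $150 = $7,065.00
Court appearance: 121.1 × $460 = $55,706.00
Motion practice: 87.2 × $525 = $45,780.00
Document review: 100.8 × $135 = $13,608.00
Subtotal: $144,287.00
Write-off: 15.4 × $160 = $2,464.00
Total: $144,287.00 − $2,464.00 = $141,823.00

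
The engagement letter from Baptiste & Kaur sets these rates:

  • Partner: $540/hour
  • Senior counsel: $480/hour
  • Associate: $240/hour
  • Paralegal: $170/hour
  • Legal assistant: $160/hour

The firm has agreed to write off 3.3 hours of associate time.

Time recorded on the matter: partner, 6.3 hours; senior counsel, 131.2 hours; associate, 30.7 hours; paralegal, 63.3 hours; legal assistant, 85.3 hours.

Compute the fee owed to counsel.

$97,363.00

Partner: 6.3 × $540 = $3,402.00
Senior counsel: 131.2 × $480 = $62,976.00
Associate: 30.7 × $240 = $7,368.00
Paralegal: 63.3 × $170 = $10,761.00
Legal assistant: 85.3 × $160 = $13,648.00
Subtotal: $98,155.00
Write-off: 3.3 × $240 = $792.00
Total: $98,155.00 − $792.00 = $97,363.00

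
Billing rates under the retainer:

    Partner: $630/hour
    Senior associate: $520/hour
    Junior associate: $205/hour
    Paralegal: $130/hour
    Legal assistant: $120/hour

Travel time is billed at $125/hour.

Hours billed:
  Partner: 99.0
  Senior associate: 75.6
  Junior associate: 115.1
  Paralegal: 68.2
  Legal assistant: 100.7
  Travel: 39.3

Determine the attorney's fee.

$151,140.00

Partner: 99.0 × $630 = $62,370.00
Senior associate: 75.6 × $520 = $39,312.00
Junior associate: 115.1 × $205 = $23,595.50
Paralegal: 68.2 × $130 = $8,866.00
Legal assistant: 100.7 × $120 = $12,084.00
Subtotal: $62,370.00 + $39,312.00 + $23,595.50 + $8,866.00 + $12,084.00 = $146,227.50
Travel: 39.3 × $125 = $4,912.50
Total: $146,227.50 + $4,912.50 = $151,140.00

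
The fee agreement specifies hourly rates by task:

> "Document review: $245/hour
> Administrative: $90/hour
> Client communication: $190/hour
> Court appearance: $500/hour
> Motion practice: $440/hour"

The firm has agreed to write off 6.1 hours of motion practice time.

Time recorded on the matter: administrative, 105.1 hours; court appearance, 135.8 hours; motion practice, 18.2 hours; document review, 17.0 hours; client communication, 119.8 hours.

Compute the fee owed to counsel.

Document review: 17.0 × $245 = $4,165.00
Administrative: 105.1 × $90 = $9,459.00
Client communication: 119.8 × $190 = $22,762.00
Court appearance: 135.8 × $500 = $67,900.00
Motion practice: 18.2 × $440 = $8,008.00
Subtotal: $112,294.00
Write-off: 6.1 × $440 = $2,684.00
Total: $112,294.00 − $2,684.00 = $109,610.00

$109,610.00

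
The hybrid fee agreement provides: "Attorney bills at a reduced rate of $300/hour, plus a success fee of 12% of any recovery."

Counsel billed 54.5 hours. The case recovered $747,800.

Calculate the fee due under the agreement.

$106,086.00

Hourly: 54.5 × $300 = $16,350.00
Success fee: 12% of $747,800 = $89,736.00
Total: $16,350.00 + $89,736.00 = $106,086.00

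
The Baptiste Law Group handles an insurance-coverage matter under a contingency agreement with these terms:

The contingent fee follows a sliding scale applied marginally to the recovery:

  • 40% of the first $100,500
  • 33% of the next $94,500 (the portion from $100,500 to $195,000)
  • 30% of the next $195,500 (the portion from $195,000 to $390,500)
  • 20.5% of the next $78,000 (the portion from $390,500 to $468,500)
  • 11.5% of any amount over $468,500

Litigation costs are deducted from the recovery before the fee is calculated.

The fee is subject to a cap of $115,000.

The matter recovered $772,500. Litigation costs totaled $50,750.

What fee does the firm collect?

$115,000.00

Fee base (net of costs): $772,500 − $50,750 = $721,750
First $100,500 at 40% = $40,200.00
Next $94,500 at 33% = $31,185.00
Next $195,500 at 30% = $58,650.00
Next $78,000 at 20.5% = $15,990.00
Remaining $253,250 at 11.5% = $29,123.75
Fee: $40,200.00 + $31,185.00 + $58,650.00 + $15,990.00 + $29,123.75 = $175,148.75
$175,148.75 exceeds the $115,000 cap, so the fee is capped at $115,000.00.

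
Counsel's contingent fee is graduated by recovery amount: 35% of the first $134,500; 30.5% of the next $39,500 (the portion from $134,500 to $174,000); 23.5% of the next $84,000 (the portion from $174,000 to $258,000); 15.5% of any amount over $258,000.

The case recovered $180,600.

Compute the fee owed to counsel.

First $134,500 at 35% = $47,075.00
Next $39,500 at 30.5% = $12,047.50
Remaining $6,600 at 23.5% = $1,551.00
Fee: $47,075.00 + $12,047.50 + $1,551.00 = $60,673.50

$60,673.50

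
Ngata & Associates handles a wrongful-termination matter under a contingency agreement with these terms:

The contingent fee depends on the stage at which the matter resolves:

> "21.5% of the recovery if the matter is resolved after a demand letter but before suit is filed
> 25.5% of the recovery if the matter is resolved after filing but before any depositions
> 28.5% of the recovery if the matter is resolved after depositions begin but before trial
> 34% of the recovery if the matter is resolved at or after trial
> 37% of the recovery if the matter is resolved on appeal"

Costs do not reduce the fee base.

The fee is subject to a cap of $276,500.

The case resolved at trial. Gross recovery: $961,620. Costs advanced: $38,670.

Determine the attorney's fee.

$276,500.00

Fee base is the gross recovery, $961,620; costs are reimbursed separately.
The matter resolved at trial, so the 34% rate applies.
$961,620 × 34% = $326,950.80
$326,950.80 exceeds the $276,500 cap, so the fee is capped at $276,500.00.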